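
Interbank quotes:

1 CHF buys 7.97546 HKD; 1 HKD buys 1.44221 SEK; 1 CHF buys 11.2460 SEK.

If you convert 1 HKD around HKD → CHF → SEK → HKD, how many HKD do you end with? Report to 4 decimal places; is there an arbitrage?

0.9777 (arbitrage exists)

Around HKD → CHF → SEK → HKD: 1 ÷ 7.97546 × 11.2460 ÷ 1.44221 = 0.977719
Product < 1; profitable direction is HKD → SEK → CHF → HKD.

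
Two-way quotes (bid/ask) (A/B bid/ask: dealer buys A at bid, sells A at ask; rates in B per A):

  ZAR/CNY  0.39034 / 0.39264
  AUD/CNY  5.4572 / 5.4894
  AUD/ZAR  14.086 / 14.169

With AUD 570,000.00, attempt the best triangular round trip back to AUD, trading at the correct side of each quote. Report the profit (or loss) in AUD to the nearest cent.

Net profit: AUD 927.18

Best loop AUD → ZAR → CNY → AUD:
AUD 570,000.00 × 14.086 (sell AUD at bid) = ZAR 8,029,020.00
ZAR 8,029,020.00 × 0.39034 (sell ZAR at bid) = CNY 3,134,047.67
CNY 3,134,047.67 ÷ 5.4894 (buy AUD at ask) = AUD 570,927.18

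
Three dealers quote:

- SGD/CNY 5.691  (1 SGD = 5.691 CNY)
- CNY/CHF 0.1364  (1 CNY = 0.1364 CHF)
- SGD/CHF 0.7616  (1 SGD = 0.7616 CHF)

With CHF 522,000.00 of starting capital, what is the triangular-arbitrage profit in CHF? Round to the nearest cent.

Profit: CHF 10,042.74

Profitable loop is CHF → SGD → CNY → CHF:
CHF 522,000.00 ÷ 0.7616 = SGD 685,399.16
SGD 685,399.16 × 5.691 = CNY 3,900,606.62
CNY 3,900,606.62 × 0.1364 = CHF 532,042.74
Profit = CHF 532,042.74 − CHF 522,000.00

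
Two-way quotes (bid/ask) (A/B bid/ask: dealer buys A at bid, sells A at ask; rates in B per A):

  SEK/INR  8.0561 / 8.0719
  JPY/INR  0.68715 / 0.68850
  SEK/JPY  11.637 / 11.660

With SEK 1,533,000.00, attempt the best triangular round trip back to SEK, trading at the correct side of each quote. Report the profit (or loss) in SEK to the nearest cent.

Net profit: SEK 5,383.13

Best loop SEK → INR → JPY → SEK:
SEK 1,533,000.00 × 8.0561 (sell SEK at bid) = INR 12,350,001.30
INR 12,350,001.30 ÷ 0.68850 (buy JPY at ask) = JPY 17,937,547
JPY 17,937,547 ÷ 11.660 (buy SEK at ask) = SEK 1,538,383.13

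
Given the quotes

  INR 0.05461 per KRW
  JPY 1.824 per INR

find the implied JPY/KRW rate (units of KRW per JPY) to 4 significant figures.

1 JPY ÷ 1.824 = 0.548246 INR
0.548246 INR ÷ 0.05461 = 10.0393 KRW

JPY/KRW = 10.04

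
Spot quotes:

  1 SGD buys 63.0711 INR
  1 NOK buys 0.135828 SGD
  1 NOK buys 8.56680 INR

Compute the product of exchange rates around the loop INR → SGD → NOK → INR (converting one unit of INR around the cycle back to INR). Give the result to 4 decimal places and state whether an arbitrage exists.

Around INR → SGD → NOK → INR: 1 ÷ 63.0711 ÷ 0.135828 × 8.56680 = 0.999998
Product ≈ 1 (deviation 0.000%, within rounding noise).

1.0000 (no arbitrage)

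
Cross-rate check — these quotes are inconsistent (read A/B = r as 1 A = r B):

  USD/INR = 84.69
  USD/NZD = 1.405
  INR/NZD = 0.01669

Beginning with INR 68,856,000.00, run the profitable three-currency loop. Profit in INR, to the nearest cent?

Profitable loop is INR → NZD → USD → INR:
INR 68,856,000.00 × 0.01669 = NZD 1,149,206.64
NZD 1,149,206.64 ÷ 1.405 = USD 817,940.67
USD 817,940.67 × 84.69 = INR 69,271,395.26
Profit = INR 69,271,395.26 − INR 68,856,000.00

Profit: INR 415,395.26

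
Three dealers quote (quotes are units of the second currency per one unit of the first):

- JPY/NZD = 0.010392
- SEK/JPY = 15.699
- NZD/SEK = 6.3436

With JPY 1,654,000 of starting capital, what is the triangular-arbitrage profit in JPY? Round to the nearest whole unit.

Profitable loop is JPY → NZD → SEK → JPY:
JPY 1,654,000 × 0.010392 = NZD 17,188.37
NZD 17,188.37 × 6.3436 = SEK 109,036.13
SEK 109,036.13 × 15.699 = JPY 1,711,758
Profit = JPY 1,711,758 − JPY 1,654,000

Profit: JPY 57,758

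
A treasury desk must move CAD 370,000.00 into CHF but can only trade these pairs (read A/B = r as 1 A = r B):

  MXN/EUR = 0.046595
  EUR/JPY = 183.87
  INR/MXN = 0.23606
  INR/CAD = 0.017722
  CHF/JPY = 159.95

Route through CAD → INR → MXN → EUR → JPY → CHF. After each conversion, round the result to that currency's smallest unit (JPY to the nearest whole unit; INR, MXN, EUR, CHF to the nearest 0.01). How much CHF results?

CAD 370,000.00 ÷ 0.017722 = INR 20,878,004.74
INR 20,878,004.74 × 0.23606 = MXN 4,928,461.80
MXN 4,928,461.80 × 0.046595 = EUR 229,641.68
EUR 229,641.68 × 183.87 = JPY 42,224,216
JPY 42,224,216 ÷ 159.95 = CHF 263,983.84

CHF 263,983.84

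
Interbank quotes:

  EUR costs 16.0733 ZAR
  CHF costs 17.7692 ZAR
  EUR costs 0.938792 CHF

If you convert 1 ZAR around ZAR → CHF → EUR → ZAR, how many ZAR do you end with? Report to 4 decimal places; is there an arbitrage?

Around ZAR → CHF → EUR → ZAR: 1 ÷ 17.7692 ÷ 0.938792 × 16.0733 = 0.963536
Product < 1; profitable direction is ZAR → EUR → CHF → ZAR.

0.9635 (arbitrage exists)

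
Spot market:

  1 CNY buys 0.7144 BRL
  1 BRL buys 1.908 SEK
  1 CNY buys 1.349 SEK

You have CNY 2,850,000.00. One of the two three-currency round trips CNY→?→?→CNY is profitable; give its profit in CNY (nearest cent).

Profitable loop is CNY → BRL → SEK → CNY:
CNY 2,850,000.00 × 0.7144 = BRL 2,036,040.00
BRL 2,036,040.00 × 1.908 = SEK 3,884,764.32
SEK 3,884,764.32 ÷ 1.349 = CNY 2,879,736.34
Profit = CNY 2,879,736.34 − CNY 2,850,000.00

Profit: CNY 29,736.34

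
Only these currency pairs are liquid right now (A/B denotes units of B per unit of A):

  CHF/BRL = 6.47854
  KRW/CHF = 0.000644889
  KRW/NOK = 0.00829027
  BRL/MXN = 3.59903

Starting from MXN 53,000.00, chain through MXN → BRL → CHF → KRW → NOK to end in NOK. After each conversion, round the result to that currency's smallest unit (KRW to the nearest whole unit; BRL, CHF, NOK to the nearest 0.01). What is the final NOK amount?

MXN 53,000.00 ÷ 3.59903 = BRL 14,726.19
BRL 14,726.19 ÷ 6.47854 = CHF 2,273.07
CHF 2,273.07 ÷ 0.000644889 = KRW 3,524,746
KRW 3,524,746 × 0.00829027 = NOK 29,221.10

NOK 29,221.10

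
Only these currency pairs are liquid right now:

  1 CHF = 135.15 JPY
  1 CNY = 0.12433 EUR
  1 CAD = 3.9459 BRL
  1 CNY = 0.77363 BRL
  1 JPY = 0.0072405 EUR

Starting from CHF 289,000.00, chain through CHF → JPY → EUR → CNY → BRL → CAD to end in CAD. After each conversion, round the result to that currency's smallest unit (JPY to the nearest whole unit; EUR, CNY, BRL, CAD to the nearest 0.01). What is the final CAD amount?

CAD 445,957.78

CHF 289,000.00 × 135.15 = JPY 39,058,350
JPY 39,058,350 × 0.0072405 = EUR 282,801.98
EUR 282,801.98 ÷ 0.12433 = CNY 2,274,607.74
CNY 2,274,607.74 × 0.77363 = BRL 1,759,704.79
BRL 1,759,704.79 ÷ 3.9459 = CAD 445,957.78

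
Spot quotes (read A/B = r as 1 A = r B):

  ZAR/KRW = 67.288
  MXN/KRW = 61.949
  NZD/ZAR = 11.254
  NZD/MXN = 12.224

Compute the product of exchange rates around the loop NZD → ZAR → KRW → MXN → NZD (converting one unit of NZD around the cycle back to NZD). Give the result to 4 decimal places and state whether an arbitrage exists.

Around NZD → ZAR → KRW → MXN → NZD: 1 × 11.254 × 67.288 ÷ 61.949 ÷ 12.224 = 0.999993
Product ≈ 1 (deviation 0.001%, within rounding noise).

1.0000 (no arbitrage)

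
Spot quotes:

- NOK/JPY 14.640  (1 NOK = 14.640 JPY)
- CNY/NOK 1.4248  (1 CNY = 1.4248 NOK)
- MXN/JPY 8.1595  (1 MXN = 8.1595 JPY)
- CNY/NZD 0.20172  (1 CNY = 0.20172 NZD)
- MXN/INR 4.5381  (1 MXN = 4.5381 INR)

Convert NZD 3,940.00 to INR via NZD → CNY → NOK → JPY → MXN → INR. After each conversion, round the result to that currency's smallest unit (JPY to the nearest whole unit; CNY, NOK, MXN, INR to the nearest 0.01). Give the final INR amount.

NZD 3,940.00 ÷ 0.20172 = CNY 19,532.02
CNY 19,532.02 × 1.4248 = NOK 27,829.22
NOK 27,829.22 × 14.640 = JPY 407,420
JPY 407,420 ÷ 8.1595 = MXN 49,931.98
MXN 49,931.98 × 4.5381 = INR 226,596.32

INR 226,596.32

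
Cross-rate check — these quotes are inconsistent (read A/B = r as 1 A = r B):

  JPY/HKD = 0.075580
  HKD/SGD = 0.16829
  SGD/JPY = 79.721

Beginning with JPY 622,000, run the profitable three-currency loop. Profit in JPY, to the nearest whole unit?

Profit: JPY 8,708

Profitable loop is JPY → HKD → SGD → JPY:
JPY 622,000 × 0.075580 = HKD 47,010.76
HKD 47,010.76 × 0.16829 = SGD 7,911.44
SGD 7,911.44 × 79.721 = JPY 630,708
Profit = JPY 630,708 − JPY 622,000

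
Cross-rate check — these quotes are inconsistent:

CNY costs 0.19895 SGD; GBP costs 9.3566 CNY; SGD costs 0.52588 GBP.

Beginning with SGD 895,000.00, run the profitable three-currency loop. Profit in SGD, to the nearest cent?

Profitable loop is SGD → CNY → GBP → SGD:
SGD 895,000.00 ÷ 0.19895 = CNY 4,498,617.74
CNY 4,498,617.74 ÷ 9.3566 = GBP 480,796.20
GBP 480,796.20 ÷ 0.52588 = SGD 914,269.80
Profit = SGD 914,269.80 − SGD 895,000.00

Profit: SGD 19,269.80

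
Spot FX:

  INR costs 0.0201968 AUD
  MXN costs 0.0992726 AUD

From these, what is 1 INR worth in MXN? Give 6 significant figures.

1 INR × 0.0201968 = 0.0201968 AUD
0.0201968 AUD ÷ 0.0992726 = 0.203448 MXN

INR/MXN = 0.203448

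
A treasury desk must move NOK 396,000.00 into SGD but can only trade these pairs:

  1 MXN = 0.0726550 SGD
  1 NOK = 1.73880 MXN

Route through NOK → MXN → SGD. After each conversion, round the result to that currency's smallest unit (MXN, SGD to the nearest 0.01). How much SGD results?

NOK 396,000.00 × 1.73880 = MXN 688,564.80
MXN 688,564.80 × 0.0726550 = SGD 50,027.68

SGD 50,027.68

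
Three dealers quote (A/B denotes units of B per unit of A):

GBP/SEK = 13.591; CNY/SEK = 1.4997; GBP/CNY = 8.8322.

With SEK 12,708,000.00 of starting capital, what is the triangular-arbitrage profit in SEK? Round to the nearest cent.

Profit: SEK 331,331.67

Profitable loop is SEK → CNY → GBP → SEK:
SEK 12,708,000.00 ÷ 1.4997 = CNY 8,473,694.74
CNY 8,473,694.74 ÷ 8.8322 = GBP 959,409.29
GBP 959,409.29 × 13.591 = SEK 13,039,331.67
Profit = SEK 13,039,331.67 − SEK 12,708,000.00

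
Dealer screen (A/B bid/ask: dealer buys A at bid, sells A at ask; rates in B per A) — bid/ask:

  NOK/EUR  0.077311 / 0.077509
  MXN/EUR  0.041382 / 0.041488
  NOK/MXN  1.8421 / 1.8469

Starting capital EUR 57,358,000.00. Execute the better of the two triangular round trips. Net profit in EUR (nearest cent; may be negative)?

Best loop EUR → MXN → NOK → EUR:
EUR 57,358,000.00 ÷ 0.041488 (buy MXN at ask) = MXN 1,382,520,246.82
MXN 1,382,520,246.82 ÷ 1.8469 (buy NOK at ask) = NOK 748,562,589.65
NOK 748,562,589.65 × 0.077311 (sell NOK at bid) = EUR 57,872,122.37

Net profit: EUR 514,122.37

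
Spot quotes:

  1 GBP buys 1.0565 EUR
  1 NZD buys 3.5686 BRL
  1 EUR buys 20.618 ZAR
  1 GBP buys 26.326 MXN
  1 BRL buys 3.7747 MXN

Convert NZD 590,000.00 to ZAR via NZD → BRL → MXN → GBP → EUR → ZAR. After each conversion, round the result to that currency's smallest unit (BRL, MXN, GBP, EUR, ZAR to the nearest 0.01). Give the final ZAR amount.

NZD 590,000.00 × 3.5686 = BRL 2,105,474.00
BRL 2,105,474.00 × 3.7747 = MXN 7,947,532.71
MXN 7,947,532.71 ÷ 26.326 = GBP 301,889.11
GBP 301,889.11 × 1.0565 = EUR 318,945.84
EUR 318,945.84 × 20.618 = ZAR 6,576,025.33

ZAR 6,576,025.33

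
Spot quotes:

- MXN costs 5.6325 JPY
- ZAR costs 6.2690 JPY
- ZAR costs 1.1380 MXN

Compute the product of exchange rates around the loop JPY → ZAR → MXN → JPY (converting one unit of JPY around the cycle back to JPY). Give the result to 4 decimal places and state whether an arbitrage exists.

Around JPY → ZAR → MXN → JPY: 1 ÷ 6.2690 × 1.1380 × 5.6325 = 1.022457
Product > 1; profitable direction is JPY → ZAR → MXN → JPY.

1.0225 (arbitrage exists)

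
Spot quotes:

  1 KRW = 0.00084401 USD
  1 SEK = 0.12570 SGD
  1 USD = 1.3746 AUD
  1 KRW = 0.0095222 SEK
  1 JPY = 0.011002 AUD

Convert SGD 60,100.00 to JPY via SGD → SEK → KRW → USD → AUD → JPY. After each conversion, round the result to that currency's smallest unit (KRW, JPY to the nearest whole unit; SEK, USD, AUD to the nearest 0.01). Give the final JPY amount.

SGD 60,100.00 ÷ 0.12570 = SEK 478,122.51
SEK 478,122.51 ÷ 0.0095222 = KRW 50,211,349
KRW 50,211,349 × 0.00084401 = USD 42,378.88
USD 42,378.88 × 1.3746 = AUD 58,254.01
AUD 58,254.01 ÷ 0.011002 = JPY 5,294,856

JPY 5,294,856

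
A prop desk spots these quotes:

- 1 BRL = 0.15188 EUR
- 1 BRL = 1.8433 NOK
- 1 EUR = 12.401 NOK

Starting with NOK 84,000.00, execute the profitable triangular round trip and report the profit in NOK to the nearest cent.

Profit: NOK 1,830.29

Profitable loop is NOK → BRL → EUR → NOK:
NOK 84,000.00 ÷ 1.8433 = BRL 45,570.44
BRL 45,570.44 × 0.15188 = EUR 6,921.24
EUR 6,921.24 × 12.401 = NOK 85,830.29
Profit = NOK 85,830.29 − NOK 84,000.00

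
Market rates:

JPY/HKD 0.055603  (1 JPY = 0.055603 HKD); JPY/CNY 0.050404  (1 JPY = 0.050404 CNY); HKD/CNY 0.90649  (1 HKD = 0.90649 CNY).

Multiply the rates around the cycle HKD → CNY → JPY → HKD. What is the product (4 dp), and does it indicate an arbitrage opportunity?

1.0000 (no arbitrage)

Around HKD → CNY → JPY → HKD: 1 × 0.90649 ÷ 0.050404 × 0.055603 = 0.999991
Product ≈ 1 (deviation 0.001%, within rounding noise).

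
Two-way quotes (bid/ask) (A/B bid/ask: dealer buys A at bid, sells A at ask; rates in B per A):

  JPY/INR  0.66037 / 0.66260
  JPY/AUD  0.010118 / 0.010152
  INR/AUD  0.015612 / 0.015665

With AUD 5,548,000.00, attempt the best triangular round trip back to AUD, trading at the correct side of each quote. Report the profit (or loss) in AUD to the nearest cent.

Net profit: AUD 86,180.05

Best loop AUD → JPY → INR → AUD:
AUD 5,548,000.00 ÷ 0.010152 (buy JPY at ask) = JPY 546,493,302
JPY 546,493,302 × 0.66037 (sell JPY at bid) = INR 360,887,781.72
INR 360,887,781.72 × 0.015612 (sell INR at bid) = AUD 5,634,180.05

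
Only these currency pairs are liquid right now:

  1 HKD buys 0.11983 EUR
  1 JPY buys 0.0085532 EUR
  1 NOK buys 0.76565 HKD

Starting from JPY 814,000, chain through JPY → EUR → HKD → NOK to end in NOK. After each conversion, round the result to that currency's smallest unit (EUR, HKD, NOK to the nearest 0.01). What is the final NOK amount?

NOK 75,885.17

JPY 814,000 × 0.0085532 = EUR 6,962.30
EUR 6,962.30 ÷ 0.11983 = HKD 58,101.48
HKD 58,101.48 ÷ 0.76565 = NOK 75,885.17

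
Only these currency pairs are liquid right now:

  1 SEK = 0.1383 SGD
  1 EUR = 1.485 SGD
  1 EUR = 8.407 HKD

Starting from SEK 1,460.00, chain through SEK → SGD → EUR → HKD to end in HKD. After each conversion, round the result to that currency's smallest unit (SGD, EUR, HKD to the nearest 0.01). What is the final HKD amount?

HKD 1,143.10

SEK 1,460.00 × 0.1383 = SGD 201.92
SGD 201.92 ÷ 1.485 = EUR 135.97
EUR 135.97 × 8.407 = HKD 1,143.10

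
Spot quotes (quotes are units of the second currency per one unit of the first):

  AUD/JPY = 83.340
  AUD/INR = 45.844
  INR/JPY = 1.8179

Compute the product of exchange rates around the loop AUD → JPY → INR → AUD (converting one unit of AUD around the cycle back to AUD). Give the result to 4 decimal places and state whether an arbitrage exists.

Around AUD → JPY → INR → AUD: 1 × 83.340 ÷ 1.8179 ÷ 45.844 = 1.000002
Product ≈ 1 (deviation 0.000%, within rounding noise).

1.0000 (no arbitrage)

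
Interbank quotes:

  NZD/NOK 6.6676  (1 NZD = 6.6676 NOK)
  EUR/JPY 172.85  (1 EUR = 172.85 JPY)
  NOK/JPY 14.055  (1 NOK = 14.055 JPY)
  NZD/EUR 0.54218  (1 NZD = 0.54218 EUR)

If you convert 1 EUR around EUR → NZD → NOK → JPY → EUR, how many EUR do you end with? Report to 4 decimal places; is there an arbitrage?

Around EUR → NZD → NOK → JPY → EUR: 1 ÷ 0.54218 × 6.6676 × 14.055 ÷ 172.85 = 0.999971
Product ≈ 1 (deviation 0.003%, within rounding noise).

1.0000 (no arbitrage)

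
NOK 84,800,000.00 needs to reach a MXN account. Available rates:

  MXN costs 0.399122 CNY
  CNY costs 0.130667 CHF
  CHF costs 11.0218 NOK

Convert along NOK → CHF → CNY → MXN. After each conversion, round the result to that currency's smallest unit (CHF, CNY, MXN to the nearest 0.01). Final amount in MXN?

MXN 147,527,077.36

NOK 84,800,000.00 ÷ 11.0218 = CHF 7,693,843.11
CHF 7,693,843.11 ÷ 0.130667 = CNY 58,881,302.17
CNY 58,881,302.17 ÷ 0.399122 = MXN 147,527,077.36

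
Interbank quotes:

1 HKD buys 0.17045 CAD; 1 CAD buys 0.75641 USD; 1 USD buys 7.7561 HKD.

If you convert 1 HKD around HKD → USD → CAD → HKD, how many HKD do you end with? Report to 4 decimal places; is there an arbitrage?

1.0000 (no arbitrage)

Around HKD → USD → CAD → HKD: 1 ÷ 7.7561 ÷ 0.75641 ÷ 0.17045 = 1.000005
Product ≈ 1 (deviation 0.001%, within rounding noise).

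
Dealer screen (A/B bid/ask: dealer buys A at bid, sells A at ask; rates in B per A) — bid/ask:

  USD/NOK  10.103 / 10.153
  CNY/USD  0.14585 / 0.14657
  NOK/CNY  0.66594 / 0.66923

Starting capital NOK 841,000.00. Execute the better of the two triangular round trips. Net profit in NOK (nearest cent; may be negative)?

Net profit: NOK 3,463.96

Best loop NOK → USD → CNY → NOK:
NOK 841,000.00 ÷ 10.153 (buy USD at ask) = USD 82,832.66
USD 82,832.66 ÷ 0.14657 (buy CNY at ask) = CNY 565,140.62
CNY 565,140.62 ÷ 0.66923 (buy NOK at ask) = NOK 844,463.96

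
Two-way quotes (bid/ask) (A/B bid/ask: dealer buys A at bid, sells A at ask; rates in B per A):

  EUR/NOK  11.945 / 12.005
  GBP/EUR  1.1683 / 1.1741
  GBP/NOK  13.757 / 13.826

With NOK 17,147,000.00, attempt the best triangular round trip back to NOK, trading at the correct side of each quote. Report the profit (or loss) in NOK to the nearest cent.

Best loop NOK → GBP → EUR → NOK:
NOK 17,147,000.00 ÷ 13.826 (buy GBP at ask) = GBP 1,240,199.62
GBP 1,240,199.62 × 1.1683 (sell GBP at bid) = EUR 1,448,925.22
EUR 1,448,925.22 × 11.945 (sell EUR at bid) = NOK 17,307,411.76

Net profit: NOK 160,411.76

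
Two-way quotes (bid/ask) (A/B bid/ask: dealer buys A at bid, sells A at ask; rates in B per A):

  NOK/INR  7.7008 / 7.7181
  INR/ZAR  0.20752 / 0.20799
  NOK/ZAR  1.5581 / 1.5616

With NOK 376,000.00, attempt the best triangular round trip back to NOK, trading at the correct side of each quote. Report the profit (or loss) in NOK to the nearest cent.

Best loop NOK → INR → ZAR → NOK:
NOK 376,000.00 × 7.7008 (sell NOK at bid) = INR 2,895,500.80
INR 2,895,500.80 × 0.20752 (sell INR at bid) = ZAR 600,874.33
ZAR 600,874.33 ÷ 1.5616 (buy NOK at ask) = NOK 384,781.20

Net profit: NOK 8,781.20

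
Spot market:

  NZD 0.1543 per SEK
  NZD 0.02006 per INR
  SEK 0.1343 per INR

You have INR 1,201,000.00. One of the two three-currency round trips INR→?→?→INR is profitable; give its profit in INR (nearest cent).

Profitable loop is INR → SEK → NZD → INR:
INR 1,201,000.00 × 0.1343 = SEK 161,294.30
SEK 161,294.30 × 0.1543 = NZD 24,887.71
NZD 24,887.71 ÷ 0.02006 = INR 1,240,663.53
Profit = INR 1,240,663.53 − INR 1,201,000.00

Profit: INR 39,663.53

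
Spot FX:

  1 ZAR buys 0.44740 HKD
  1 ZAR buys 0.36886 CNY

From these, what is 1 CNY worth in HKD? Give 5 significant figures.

CNY/HKD = 1.2129

1 CNY ÷ 0.36886 = 2.71106 ZAR
2.71106 ZAR × 0.44740 = 1.21293 HKD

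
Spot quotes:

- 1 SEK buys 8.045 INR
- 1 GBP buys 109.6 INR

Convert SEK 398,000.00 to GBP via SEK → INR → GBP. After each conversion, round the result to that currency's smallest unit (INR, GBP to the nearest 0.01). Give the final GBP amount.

SEK 398,000.00 × 8.045 = INR 3,201,910.00
INR 3,201,910.00 ÷ 109.6 = GBP 29,214.51

GBP 29,214.51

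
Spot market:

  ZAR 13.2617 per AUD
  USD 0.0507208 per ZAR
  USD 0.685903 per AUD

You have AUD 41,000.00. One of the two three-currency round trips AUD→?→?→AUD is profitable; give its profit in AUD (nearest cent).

Profit: AUD 808.18

Profitable loop is AUD → USD → ZAR → AUD:
AUD 41,000.00 × 0.685903 = USD 28,122.02
USD 28,122.02 ÷ 0.0507208 = ZAR 554,447.54
ZAR 554,447.54 ÷ 13.2617 = AUD 41,808.18
Profit = AUD 41,808.18 − AUD 41,000.00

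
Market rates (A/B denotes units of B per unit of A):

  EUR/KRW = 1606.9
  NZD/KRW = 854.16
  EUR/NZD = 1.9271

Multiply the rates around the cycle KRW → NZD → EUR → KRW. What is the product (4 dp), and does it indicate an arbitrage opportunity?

0.9762 (arbitrage exists)

Around KRW → NZD → EUR → KRW: 1 ÷ 854.16 ÷ 1.9271 × 1606.9 = 0.976215
Product < 1; profitable direction is KRW → EUR → NZD → KRW.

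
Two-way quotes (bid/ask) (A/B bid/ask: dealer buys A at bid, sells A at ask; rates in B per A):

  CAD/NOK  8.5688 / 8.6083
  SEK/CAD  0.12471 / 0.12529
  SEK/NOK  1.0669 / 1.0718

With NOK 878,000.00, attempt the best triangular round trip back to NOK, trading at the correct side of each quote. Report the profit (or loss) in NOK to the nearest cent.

Net result: NOK -2,609.06 (no profitable arbitrage after spreads)

Best loop NOK → SEK → CAD → NOK:
NOK 878,000.00 ÷ 1.0718 (buy SEK at ask) = SEK 819,182.68
SEK 819,182.68 × 0.12471 (sell SEK at bid) = CAD 102,160.27
CAD 102,160.27 × 8.5688 (sell CAD at bid) = NOK 875,390.94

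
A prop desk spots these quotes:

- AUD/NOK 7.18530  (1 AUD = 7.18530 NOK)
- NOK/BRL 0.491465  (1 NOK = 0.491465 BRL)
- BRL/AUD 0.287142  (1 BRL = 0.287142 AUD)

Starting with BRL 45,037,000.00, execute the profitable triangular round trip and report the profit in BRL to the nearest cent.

Profitable loop is BRL → AUD → NOK → BRL:
BRL 45,037,000.00 × 0.287142 = AUD 12,932,014.25
AUD 12,932,014.25 × 7.18530 = NOK 92,920,402.02
NOK 92,920,402.02 × 0.491465 = BRL 45,667,125.38
Profit = BRL 45,667,125.38 − BRL 45,037,000.00

Profit: BRL 630,125.38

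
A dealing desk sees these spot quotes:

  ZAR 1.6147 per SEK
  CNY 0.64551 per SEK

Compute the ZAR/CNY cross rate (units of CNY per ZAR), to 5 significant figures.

ZAR/CNY = 0.39977

1 ZAR ÷ 1.6147 = 0.61931 SEK
0.61931 SEK × 0.64551 = 0.399771 CNY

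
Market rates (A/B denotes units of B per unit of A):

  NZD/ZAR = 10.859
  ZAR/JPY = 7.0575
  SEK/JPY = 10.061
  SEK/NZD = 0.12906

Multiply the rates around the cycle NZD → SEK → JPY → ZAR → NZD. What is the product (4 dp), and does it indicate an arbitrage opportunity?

Around NZD → SEK → JPY → ZAR → NZD: 1 ÷ 0.12906 × 10.061 ÷ 7.0575 ÷ 10.859 = 1.017206
Product > 1; profitable direction is NZD → SEK → JPY → ZAR → NZD.

1.0172 (arbitrage exists)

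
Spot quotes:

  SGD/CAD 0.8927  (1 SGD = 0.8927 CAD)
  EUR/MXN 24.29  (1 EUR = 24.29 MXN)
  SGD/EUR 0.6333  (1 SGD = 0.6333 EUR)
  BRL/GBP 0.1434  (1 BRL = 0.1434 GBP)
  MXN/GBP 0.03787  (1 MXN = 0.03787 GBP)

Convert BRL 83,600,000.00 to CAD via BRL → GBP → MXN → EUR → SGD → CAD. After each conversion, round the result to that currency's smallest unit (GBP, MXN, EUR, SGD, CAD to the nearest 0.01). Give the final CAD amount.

CAD 18,370,824.81

BRL 83,600,000.00 × 0.1434 = GBP 11,988,240.00
GBP 11,988,240.00 ÷ 0.03787 = MXN 316,562,978.61
MXN 316,562,978.61 ÷ 24.29 = EUR 13,032,646.30
EUR 13,032,646.30 ÷ 0.6333 = SGD 20,578,945.68
SGD 20,578,945.68 × 0.8927 = CAD 18,370,824.81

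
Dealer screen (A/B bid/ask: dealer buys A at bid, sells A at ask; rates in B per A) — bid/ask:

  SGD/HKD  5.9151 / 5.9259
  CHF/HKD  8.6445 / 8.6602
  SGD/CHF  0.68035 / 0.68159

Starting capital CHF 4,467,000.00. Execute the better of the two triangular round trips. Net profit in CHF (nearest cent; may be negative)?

Net profit: CHF 9,379.64

Best loop CHF → SGD → HKD → CHF:
CHF 4,467,000.00 ÷ 0.68159 (buy SGD at ask) = SGD 6,553,793.34
SGD 6,553,793.34 × 5.9151 (sell SGD at bid) = HKD 38,766,342.96
HKD 38,766,342.96 ÷ 8.6602 (buy CHF at ask) = CHF 4,476,379.64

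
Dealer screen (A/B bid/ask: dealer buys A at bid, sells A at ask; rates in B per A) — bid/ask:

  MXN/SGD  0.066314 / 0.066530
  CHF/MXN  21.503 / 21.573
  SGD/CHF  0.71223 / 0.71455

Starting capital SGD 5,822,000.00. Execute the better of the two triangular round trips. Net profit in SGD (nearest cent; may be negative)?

Best loop SGD → CHF → MXN → SGD:
SGD 5,822,000.00 × 0.71223 (sell SGD at bid) = CHF 4,146,603.06
CHF 4,146,603.06 × 21.503 (sell CHF at bid) = MXN 89,164,405.60
MXN 89,164,405.60 × 0.066314 (sell MXN at bid) = SGD 5,912,848.39

Net profit: SGD 90,848.39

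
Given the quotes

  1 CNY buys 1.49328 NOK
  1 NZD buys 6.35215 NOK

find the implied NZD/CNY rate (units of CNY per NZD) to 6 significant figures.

NZD/CNY = 4.25382

1 NZD × 6.35215 = 6.35215 NOK
6.35215 NOK ÷ 1.49328 = 4.25382 CNY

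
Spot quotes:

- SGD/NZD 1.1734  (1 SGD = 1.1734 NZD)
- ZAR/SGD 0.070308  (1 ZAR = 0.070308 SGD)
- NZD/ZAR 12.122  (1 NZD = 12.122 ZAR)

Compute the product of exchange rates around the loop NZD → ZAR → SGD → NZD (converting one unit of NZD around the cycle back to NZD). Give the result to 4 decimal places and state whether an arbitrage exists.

1.0001 (no arbitrage)

Around NZD → ZAR → SGD → NZD: 1 × 12.122 × 0.070308 × 1.1734 = 1.000058
Product ≈ 1 (deviation 0.006%, within rounding noise).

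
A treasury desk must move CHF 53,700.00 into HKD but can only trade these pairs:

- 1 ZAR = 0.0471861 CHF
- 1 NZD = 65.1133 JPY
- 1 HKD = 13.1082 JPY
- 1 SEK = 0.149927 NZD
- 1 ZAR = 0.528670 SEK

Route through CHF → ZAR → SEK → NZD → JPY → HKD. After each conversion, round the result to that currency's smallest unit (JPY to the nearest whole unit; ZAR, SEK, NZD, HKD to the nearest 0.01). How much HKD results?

CHF 53,700.00 ÷ 0.0471861 = ZAR 1,138,047.01
ZAR 1,138,047.01 × 0.528670 = SEK 601,651.31
SEK 601,651.31 × 0.149927 = NZD 90,203.78
NZD 90,203.78 × 65.1133 = JPY 5,873,466
JPY 5,873,466 ÷ 13.1082 = HKD 448,075.71

HKD 448,075.71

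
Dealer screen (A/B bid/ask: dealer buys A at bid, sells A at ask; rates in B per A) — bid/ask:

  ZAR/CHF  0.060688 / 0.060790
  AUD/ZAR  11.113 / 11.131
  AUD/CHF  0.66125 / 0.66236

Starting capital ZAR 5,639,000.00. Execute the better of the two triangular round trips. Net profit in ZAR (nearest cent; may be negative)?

Net profit: ZAR 102,721.68

Best loop ZAR → CHF → AUD → ZAR:
ZAR 5,639,000.00 × 0.060688 (sell ZAR at bid) = CHF 342,219.63
CHF 342,219.63 ÷ 0.66236 (buy AUD at ask) = AUD 516,667.12
AUD 516,667.12 × 11.113 (sell AUD at bid) = ZAR 5,741,721.68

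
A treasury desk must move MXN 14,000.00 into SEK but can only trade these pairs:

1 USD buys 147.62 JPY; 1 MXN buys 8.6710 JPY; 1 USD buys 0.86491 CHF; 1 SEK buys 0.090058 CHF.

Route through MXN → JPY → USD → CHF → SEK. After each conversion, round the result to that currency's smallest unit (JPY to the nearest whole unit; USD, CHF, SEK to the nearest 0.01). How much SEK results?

MXN 14,000.00 × 8.6710 = JPY 121,394
JPY 121,394 ÷ 147.62 = USD 822.34
USD 822.34 × 0.86491 = CHF 711.25
CHF 711.25 ÷ 0.090058 = SEK 7,897.69

SEK 7,897.69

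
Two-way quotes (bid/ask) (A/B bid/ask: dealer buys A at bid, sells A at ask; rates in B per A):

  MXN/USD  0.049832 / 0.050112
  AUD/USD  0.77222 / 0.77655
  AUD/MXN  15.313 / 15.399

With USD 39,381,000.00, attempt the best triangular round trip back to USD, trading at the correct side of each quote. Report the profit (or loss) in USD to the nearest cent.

Best loop USD → MXN → AUD → USD:
USD 39,381,000.00 ÷ 0.050112 (buy MXN at ask) = MXN 785,859,674.33
MXN 785,859,674.33 ÷ 15.399 (buy AUD at ask) = AUD 51,033,162.82
AUD 51,033,162.82 × 0.77222 (sell AUD at bid) = USD 39,408,829.00

Net profit: USD 27,829.00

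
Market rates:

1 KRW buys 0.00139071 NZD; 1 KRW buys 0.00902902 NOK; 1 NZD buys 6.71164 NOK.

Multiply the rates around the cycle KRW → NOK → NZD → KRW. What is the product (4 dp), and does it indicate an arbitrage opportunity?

Around KRW → NOK → NZD → KRW: 1 × 0.00902902 ÷ 6.71164 ÷ 0.00139071 = 0.967332
Product < 1; profitable direction is KRW → NZD → NOK → KRW.

0.9673 (arbitrage exists)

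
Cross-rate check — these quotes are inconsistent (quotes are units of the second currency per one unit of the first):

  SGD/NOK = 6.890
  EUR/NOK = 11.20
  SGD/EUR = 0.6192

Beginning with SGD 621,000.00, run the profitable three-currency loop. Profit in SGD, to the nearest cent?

Profit: SGD 4,059.48

Profitable loop is SGD → EUR → NOK → SGD:
SGD 621,000.00 × 0.6192 = EUR 384,523.20
EUR 384,523.20 × 11.20 = NOK 4,306,659.84
NOK 4,306,659.84 ÷ 6.890 = SGD 625,059.48
Profit = SGD 625,059.48 − SGD 621,000.00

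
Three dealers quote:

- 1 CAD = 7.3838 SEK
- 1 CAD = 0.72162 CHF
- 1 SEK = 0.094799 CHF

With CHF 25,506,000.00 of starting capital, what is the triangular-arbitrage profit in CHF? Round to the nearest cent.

Profitable loop is CHF → SEK → CAD → CHF:
CHF 25,506,000.00 ÷ 0.094799 = SEK 269,053,471.03
SEK 269,053,471.03 ÷ 7.3838 = CAD 36,438,347.60
CAD 36,438,347.60 × 0.72162 = CHF 26,294,640.40
Profit = CHF 26,294,640.40 − CHF 25,506,000.00

Profit: CHF 788,640.40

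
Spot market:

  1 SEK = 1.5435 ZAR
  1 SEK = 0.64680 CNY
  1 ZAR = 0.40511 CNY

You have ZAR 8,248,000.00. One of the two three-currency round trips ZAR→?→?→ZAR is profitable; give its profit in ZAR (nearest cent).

Profit: ZAR 283,768.56

Profitable loop is ZAR → SEK → CNY → ZAR:
ZAR 8,248,000.00 ÷ 1.5435 = SEK 5,343,699.38
SEK 5,343,699.38 × 0.64680 = CNY 3,456,304.76
CNY 3,456,304.76 ÷ 0.40511 = ZAR 8,531,768.56
Profit = ZAR 8,531,768.56 − ZAR 8,248,000.00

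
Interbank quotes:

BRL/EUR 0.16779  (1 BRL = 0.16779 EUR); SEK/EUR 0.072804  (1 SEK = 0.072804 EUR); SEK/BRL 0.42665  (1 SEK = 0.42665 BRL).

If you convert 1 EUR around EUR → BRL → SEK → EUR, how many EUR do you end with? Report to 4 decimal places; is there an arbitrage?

Around EUR → BRL → SEK → EUR: 1 ÷ 0.16779 ÷ 0.42665 × 0.072804 = 1.016992
Product > 1; profitable direction is EUR → BRL → SEK → EUR.

1.0170 (arbitrage exists)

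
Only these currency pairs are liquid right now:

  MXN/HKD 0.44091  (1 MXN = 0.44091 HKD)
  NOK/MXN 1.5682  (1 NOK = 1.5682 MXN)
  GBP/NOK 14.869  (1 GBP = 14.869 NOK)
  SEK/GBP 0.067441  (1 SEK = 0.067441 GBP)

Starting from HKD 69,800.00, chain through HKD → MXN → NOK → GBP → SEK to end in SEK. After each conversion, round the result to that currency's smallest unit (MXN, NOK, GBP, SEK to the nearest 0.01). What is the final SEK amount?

HKD 69,800.00 ÷ 0.44091 = MXN 158,308.95
MXN 158,308.95 ÷ 1.5682 = NOK 100,949.46
NOK 100,949.46 ÷ 14.869 = GBP 6,789.26
GBP 6,789.26 ÷ 0.067441 = SEK 100,669.62

SEK 100,669.62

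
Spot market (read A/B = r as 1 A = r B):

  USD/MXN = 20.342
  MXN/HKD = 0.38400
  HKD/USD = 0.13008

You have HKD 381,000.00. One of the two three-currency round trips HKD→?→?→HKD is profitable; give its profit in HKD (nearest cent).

Profitable loop is HKD → USD → MXN → HKD:
HKD 381,000.00 × 0.13008 = USD 49,560.48
USD 49,560.48 × 20.342 = MXN 1,008,159.28
MXN 1,008,159.28 × 0.38400 = HKD 387,133.17
Profit = HKD 387,133.17 − HKD 381,000.00

Profit: HKD 6,133.17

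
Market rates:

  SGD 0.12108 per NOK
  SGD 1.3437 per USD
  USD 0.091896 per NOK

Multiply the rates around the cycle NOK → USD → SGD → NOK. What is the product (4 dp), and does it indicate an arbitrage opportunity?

1.0198 (arbitrage exists)

Around NOK → USD → SGD → NOK: 1 × 0.091896 × 1.3437 ÷ 0.12108 = 1.019827
Product > 1; profitable direction is NOK → USD → SGD → NOK.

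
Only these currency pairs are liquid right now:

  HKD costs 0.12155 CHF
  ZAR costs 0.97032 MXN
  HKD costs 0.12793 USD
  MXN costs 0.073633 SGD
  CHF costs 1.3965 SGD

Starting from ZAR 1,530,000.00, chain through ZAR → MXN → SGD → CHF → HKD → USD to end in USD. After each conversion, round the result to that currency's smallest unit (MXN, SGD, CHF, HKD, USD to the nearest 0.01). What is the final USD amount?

USD 82,386.38

ZAR 1,530,000.00 × 0.97032 = MXN 1,484,589.60
MXN 1,484,589.60 × 0.073633 = SGD 109,314.79
SGD 109,314.79 ÷ 1.3965 = CHF 78,277.69
CHF 78,277.69 ÷ 0.12155 = HKD 643,995.80
HKD 643,995.80 × 0.12793 = USD 82,386.38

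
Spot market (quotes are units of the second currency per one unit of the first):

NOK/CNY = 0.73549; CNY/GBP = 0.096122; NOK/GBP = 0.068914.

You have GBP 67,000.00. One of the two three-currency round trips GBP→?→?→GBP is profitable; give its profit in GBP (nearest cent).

Profitable loop is GBP → NOK → CNY → GBP:
GBP 67,000.00 ÷ 0.068914 = NOK 972,226.25
NOK 972,226.25 × 0.73549 = CNY 715,062.69
CNY 715,062.69 × 0.096122 = GBP 68,733.26
Profit = GBP 68,733.26 − GBP 67,000.00

Profit: GBP 1,733.26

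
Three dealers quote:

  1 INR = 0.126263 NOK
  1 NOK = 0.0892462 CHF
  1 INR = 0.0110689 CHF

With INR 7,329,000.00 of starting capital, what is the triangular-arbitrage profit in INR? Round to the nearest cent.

Profit: INR 132,155.57

Profitable loop is INR → NOK → CHF → INR:
INR 7,329,000.00 × 0.126263 = NOK 925,381.53
NOK 925,381.53 × 0.0892462 = CHF 82,586.78
CHF 82,586.78 ÷ 0.0110689 = INR 7,461,155.57
Profit = INR 7,461,155.57 − INR 7,329,000.00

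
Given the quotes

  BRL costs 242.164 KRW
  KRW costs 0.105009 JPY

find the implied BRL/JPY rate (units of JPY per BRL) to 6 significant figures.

1 BRL × 242.164 = 242.164 KRW
242.164 KRW × 0.105009 = 25.4294 JPY

BRL/JPY = 25.4294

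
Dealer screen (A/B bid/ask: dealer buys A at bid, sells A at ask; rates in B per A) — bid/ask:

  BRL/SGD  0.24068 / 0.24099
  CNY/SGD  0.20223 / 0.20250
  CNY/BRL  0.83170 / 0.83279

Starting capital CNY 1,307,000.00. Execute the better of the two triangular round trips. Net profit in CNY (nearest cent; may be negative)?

Net profit: CNY 10,002.64

Best loop CNY → SGD → BRL → CNY:
CNY 1,307,000.00 × 0.20223 (sell CNY at bid) = SGD 264,314.61
SGD 264,314.61 ÷ 0.24099 (buy BRL at ask) = BRL 1,096,786.63
BRL 1,096,786.63 ÷ 0.83279 (buy CNY at ask) = CNY 1,317,002.64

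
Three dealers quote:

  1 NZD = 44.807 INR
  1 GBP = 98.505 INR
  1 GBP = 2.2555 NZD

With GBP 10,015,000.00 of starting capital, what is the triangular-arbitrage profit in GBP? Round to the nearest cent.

Profitable loop is GBP → NZD → INR → GBP:
GBP 10,015,000.00 × 2.2555 = NZD 22,588,832.50
NZD 22,588,832.50 × 44.807 = INR 1,012,137,817.83
INR 1,012,137,817.83 ÷ 98.505 = GBP 10,274,989.27
Profit = GBP 10,274,989.27 − GBP 10,015,000.00

Profit: GBP 259,989.27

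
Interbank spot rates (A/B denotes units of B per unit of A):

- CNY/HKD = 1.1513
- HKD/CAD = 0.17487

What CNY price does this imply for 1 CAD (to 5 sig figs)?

1 CAD ÷ 0.17487 = 5.71853 HKD
5.71853 HKD ÷ 1.1513 = 4.96702 CNY

CAD/CNY = 4.9670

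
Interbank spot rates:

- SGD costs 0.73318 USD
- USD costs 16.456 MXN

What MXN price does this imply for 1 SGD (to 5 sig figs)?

1 SGD × 0.73318 = 0.73318 USD
0.73318 USD × 16.456 = 12.0652 MXN

SGD/MXN = 12.065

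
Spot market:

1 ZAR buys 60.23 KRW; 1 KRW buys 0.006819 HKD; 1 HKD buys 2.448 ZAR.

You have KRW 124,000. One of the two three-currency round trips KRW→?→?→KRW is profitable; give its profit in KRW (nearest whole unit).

Profit: KRW 671

Profitable loop is KRW → HKD → ZAR → KRW:
KRW 124,000 × 0.006819 = HKD 845.56
HKD 845.56 × 2.448 = ZAR 2,069.92
ZAR 2,069.92 × 60.23 = KRW 124,671
Profit = KRW 124,671 − KRW 124,000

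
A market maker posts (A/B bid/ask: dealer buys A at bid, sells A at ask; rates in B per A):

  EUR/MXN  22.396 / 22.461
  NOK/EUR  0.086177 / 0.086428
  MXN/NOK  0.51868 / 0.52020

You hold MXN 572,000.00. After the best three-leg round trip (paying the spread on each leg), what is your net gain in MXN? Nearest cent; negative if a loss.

Best loop MXN → NOK → EUR → MXN:
MXN 572,000.00 × 0.51868 (sell MXN at bid) = NOK 296,684.96
NOK 296,684.96 × 0.086177 (sell NOK at bid) = EUR 25,567.42
EUR 25,567.42 × 22.396 (sell EUR at bid) = MXN 572,607.93

Net profit: MXN 607.93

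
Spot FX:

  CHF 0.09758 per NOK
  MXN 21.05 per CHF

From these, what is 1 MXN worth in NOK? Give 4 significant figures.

1 MXN ÷ 21.05 = 0.0475059 CHF
0.0475059 CHF ÷ 0.09758 = 0.486841 NOK

MXN/NOK = 0.4868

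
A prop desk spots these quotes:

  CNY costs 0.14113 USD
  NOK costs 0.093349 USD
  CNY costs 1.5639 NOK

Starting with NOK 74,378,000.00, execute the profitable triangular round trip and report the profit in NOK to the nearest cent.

Profit: NOK 2,560,515.80

Profitable loop is NOK → USD → CNY → NOK:
NOK 74,378,000.00 × 0.093349 = USD 6,943,111.92
USD 6,943,111.92 ÷ 0.14113 = CNY 49,196,569.99
CNY 49,196,569.99 × 1.5639 = NOK 76,938,515.80
Profit = NOK 76,938,515.80 − NOK 74,378,000.00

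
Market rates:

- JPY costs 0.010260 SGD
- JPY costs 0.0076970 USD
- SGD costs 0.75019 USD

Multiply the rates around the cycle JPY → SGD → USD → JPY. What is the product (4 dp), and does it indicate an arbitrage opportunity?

Around JPY → SGD → USD → JPY: 1 × 0.010260 × 0.75019 ÷ 0.0076970 = 0.999993
Product ≈ 1 (deviation 0.001%, within rounding noise).

1.0000 (no arbitrage)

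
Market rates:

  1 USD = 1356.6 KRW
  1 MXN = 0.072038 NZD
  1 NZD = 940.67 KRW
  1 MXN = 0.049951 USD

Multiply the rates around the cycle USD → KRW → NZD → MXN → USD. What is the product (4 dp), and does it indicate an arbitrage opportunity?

Around USD → KRW → NZD → MXN → USD: 1 × 1356.6 ÷ 940.67 ÷ 0.072038 × 0.049951 = 0.999993
Product ≈ 1 (deviation 0.001%, within rounding noise).

1.0000 (no arbitrage)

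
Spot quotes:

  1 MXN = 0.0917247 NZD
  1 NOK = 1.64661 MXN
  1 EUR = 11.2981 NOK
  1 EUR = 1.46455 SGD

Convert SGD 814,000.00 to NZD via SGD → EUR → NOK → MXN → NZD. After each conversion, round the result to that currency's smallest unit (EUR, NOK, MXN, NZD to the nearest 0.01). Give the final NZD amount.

SGD 814,000.00 ÷ 1.46455 = EUR 555,802.12
EUR 555,802.12 × 11.2981 = NOK 6,279,507.93
NOK 6,279,507.93 × 1.64661 = MXN 10,339,900.55
MXN 10,339,900.55 × 0.0917247 = NZD 948,424.28

NZD 948,424.28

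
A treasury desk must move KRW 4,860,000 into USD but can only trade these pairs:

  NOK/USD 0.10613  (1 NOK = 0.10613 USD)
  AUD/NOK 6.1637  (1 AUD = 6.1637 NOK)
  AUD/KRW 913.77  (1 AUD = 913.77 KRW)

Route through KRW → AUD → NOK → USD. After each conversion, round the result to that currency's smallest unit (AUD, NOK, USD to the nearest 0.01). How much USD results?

USD 3,479.20

KRW 4,860,000 ÷ 913.77 = AUD 5,318.63
AUD 5,318.63 × 6.1637 = NOK 32,782.44
NOK 32,782.44 × 0.10613 = USD 3,479.20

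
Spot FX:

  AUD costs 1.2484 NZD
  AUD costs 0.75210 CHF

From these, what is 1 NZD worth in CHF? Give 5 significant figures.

NZD/CHF = 0.60245

1 NZD ÷ 1.2484 = 0.801025 AUD
0.801025 AUD × 0.75210 = 0.602451 CHF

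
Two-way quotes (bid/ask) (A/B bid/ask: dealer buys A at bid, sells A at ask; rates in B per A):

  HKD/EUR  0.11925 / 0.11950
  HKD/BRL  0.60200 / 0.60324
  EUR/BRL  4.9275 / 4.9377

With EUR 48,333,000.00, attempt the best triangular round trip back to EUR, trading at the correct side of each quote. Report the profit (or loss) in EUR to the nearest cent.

Net profit: EUR 978,434.70

Best loop EUR → HKD → BRL → EUR:
EUR 48,333,000.00 ÷ 0.11950 (buy HKD at ask) = HKD 404,460,251.05
HKD 404,460,251.05 × 0.60200 (sell HKD at bid) = BRL 243,485,071.13
BRL 243,485,071.13 ÷ 4.9377 (buy EUR at ask) = EUR 49,311,434.70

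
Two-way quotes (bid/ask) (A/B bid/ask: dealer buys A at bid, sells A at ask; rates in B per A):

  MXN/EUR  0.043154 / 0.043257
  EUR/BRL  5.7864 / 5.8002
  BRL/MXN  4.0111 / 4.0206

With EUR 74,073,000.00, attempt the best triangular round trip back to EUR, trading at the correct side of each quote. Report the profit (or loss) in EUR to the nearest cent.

Best loop EUR → BRL → MXN → EUR:
EUR 74,073,000.00 × 5.7864 (sell EUR at bid) = BRL 428,616,007.20
BRL 428,616,007.20 × 4.0111 (sell BRL at bid) = MXN 1,719,221,666.48
MXN 1,719,221,666.48 × 0.043154 (sell MXN at bid) = EUR 74,191,291.80

Net profit: EUR 118,291.80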